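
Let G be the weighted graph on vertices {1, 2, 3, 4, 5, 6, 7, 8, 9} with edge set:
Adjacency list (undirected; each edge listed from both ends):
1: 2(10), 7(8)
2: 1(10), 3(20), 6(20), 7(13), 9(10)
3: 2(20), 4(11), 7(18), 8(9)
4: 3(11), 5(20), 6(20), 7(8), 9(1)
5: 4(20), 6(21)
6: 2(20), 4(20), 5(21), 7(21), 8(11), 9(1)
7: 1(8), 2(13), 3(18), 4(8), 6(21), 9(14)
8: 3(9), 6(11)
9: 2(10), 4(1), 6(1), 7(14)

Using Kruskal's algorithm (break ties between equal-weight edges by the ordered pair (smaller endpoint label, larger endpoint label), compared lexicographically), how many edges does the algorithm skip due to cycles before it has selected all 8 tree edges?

7

Sort edges by weight, then run Kruskal:
4 9 (1): add — endpoints in different components.
6 9 (1): add — endpoints in different components.
1 7 (8): add — endpoints in different components.
4 7 (8): add — endpoints in different components.
3 8 (9): add — endpoints in different components.
1 2 (10): add — endpoints in different components.
2 9 (10): skip — 2 and 9 already connected.
3 4 (11): add — endpoints in different components.
6 8 (11): skip — 6 and 8 already connected.
2 7 (13): skip — 2 and 7 already connected.
7 9 (14): skip — 7 and 9 already connected.
3 7 (18): skip — 3 and 7 already connected.
2 3 (20): skip — 2 and 3 already connected.
2 6 (20): skip — 2 and 6 already connected.
4 5 (20): add — endpoints in different components.
Edges rejected before the tree was complete: 7.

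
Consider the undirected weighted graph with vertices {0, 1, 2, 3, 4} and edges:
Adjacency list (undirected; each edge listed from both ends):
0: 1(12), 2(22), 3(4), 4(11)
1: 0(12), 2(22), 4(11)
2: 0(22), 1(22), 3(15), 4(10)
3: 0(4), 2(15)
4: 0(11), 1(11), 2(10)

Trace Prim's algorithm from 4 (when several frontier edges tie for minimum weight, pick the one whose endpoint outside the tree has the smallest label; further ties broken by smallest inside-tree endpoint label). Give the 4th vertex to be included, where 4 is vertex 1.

3

Prim's algorithm from 4:
Step 1: cheapest edge leaving the tree is 2—4 (10); add 2.
Step 2: cheapest edge leaving the tree is 0—4 (11); add 0.
Step 3: cheapest edge leaving the tree is 0—3 (4); add 3.
Step 4: cheapest edge leaving the tree is 1—4 (11); add 1.
Vertex order: 4, 2, 0, 3, 1. The 4th vertex is 3.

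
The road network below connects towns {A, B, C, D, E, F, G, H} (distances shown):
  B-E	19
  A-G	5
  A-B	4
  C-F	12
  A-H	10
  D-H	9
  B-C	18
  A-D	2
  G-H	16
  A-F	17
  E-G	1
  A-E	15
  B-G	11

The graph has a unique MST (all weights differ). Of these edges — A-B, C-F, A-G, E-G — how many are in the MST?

Sort edges by weight, then run Kruskal:
E-G (1): add — endpoints in different components.
A-D (2): add — endpoints in different components.
A-B (4): add — endpoints in different components.
A-G (5): add — endpoints in different components.
D-H (9): add — endpoints in different components.
A-H (10): skip — A and H already connected.
B-G (11): skip — B and G already connected.
C-F (12): add — endpoints in different components.
A-E (15): skip — A and E already connected.
G-H (16): skip — G and H already connected.
A-F (17): add — endpoints in different components.
MST edge set: {E-G, A-D, A-B, A-G, D-H, C-F, A-F}.
Of the listed edges, {A-B, C-F, A-G, E-G} are in the MST → 4.

4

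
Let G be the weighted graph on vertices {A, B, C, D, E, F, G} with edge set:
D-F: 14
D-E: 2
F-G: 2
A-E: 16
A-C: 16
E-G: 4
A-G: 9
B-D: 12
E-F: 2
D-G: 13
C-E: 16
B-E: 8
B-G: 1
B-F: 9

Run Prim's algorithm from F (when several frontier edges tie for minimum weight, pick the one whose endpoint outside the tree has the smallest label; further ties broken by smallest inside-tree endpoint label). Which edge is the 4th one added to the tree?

B-G

Prim's algorithm from F:
Step 1: cheapest edge leaving the tree is E-F (2); add E.
Step 2: cheapest edge leaving the tree is D-E (2); add D.
Step 3: cheapest edge leaving the tree is F-G (2); add G.
Step 4: cheapest edge leaving the tree is B-G (1); add B.
Step 5: cheapest edge leaving the tree is A-G (9); add A.
Step 6: cheapest edge leaving the tree is A-C (16); add C.
The 4th edge added is B-G.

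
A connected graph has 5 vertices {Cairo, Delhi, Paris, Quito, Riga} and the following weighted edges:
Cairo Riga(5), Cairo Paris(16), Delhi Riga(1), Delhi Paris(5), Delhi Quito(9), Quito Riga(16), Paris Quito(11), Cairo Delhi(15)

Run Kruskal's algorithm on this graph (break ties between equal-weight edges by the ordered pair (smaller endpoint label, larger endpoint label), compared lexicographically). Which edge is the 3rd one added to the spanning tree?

Delhi-Paris

Kruskal's algorithm — process edges by increasing weight (ties by edge label):
Delhi Riga (1): add — endpoints in different components.
Cairo Riga (5): add — endpoints in different components.
Delhi Paris (5): add — endpoints in different components.
Delhi Quito (9): add — endpoints in different components.
The 3rd edge added is Delhi Paris.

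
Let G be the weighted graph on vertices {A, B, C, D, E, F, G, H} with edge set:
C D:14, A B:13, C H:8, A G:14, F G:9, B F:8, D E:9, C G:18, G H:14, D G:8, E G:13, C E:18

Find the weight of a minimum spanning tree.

Kruskal's algorithm — process edges by increasing weight (ties by edge label):
B F (8): add — endpoints in different components.
C H (8): add — endpoints in different components.
D G (8): add — endpoints in different components.
D E (9): add — endpoints in different components.
F G (9): add — endpoints in different components.
A B (13): add — endpoints in different components.
E G (13): skip — E and G already connected.
A G (14): skip — A and G already connected.
C D (14): add — endpoints in different components.
MST edges: B F, C H, D G, D E, F G, A B, C D; total weight 8+8+8+9+9+13+14 = 69.

69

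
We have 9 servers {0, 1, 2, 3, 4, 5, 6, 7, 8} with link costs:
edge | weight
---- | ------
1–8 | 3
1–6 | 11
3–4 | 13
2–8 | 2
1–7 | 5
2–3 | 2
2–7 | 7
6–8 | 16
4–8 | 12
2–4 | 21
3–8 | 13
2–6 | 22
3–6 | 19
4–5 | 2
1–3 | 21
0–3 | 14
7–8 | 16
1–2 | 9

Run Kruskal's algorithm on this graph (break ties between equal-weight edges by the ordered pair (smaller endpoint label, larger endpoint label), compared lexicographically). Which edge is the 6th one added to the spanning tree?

1-6

Kruskal: consider edges lightest-first.
2–3 (2): add — endpoints in different components.
2–8 (2): add — endpoints in different components.
4–5 (2): add — endpoints in different components.
1–8 (3): add — endpoints in different components.
1–7 (5): add — endpoints in different components.
2–7 (7): skip — 2 and 7 already connected.
1–2 (9): skip — 1 and 2 already connected.
1–6 (11): add — endpoints in different components.
4–8 (12): add — endpoints in different components.
3–4 (13): skip — 3 and 4 already connected.
3–8 (13): skip — 3 and 8 already connected.
0–3 (14): add — endpoints in different components.
The 6th edge added is 1–6.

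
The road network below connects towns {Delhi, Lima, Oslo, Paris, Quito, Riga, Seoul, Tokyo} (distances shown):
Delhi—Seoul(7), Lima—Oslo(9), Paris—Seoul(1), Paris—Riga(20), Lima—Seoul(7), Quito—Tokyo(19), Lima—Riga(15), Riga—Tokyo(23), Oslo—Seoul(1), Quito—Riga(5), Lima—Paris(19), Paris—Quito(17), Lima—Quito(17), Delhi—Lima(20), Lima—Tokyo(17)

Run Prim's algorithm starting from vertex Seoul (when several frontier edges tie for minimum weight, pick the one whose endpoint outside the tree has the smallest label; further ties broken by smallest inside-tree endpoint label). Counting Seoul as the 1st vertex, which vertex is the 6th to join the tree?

Prim's algorithm from Seoul:
Step 1: cheapest edge leaving the tree is Oslo—Seoul (1); add Oslo.
Step 2: cheapest edge leaving the tree is Paris—Seoul (1); add Paris.
Step 3: cheapest edge leaving the tree is Delhi—Seoul (7); add Delhi.
Step 4: cheapest edge leaving the tree is Lima—Seoul (7); add Lima.
Step 5: cheapest edge leaving the tree is Lima—Riga (15); add Riga.
Step 6: cheapest edge leaving the tree is Quito—Riga (5); add Quito.
Step 7: cheapest edge leaving the tree is Lima—Tokyo (17); add Tokyo.
Vertex order: Seoul, Oslo, Paris, Delhi, Lima, Riga, Quito, Tokyo. The 6th vertex is Riga.

Riga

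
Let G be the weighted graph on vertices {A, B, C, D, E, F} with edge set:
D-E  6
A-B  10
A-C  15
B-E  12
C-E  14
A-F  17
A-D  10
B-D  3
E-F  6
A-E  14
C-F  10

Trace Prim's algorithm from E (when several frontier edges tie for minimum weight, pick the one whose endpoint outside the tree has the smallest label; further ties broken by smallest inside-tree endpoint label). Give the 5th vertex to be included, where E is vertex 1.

Grow the tree from E using Prim:
Step 1: cheapest edge leaving the tree is D-E (6); add D.
Step 2: cheapest edge leaving the tree is B-D (3); add B.
Step 3: cheapest edge leaving the tree is E-F (6); add F.
Step 4: cheapest edge leaving the tree is A-B (10); add A.
Step 5: cheapest edge leaving the tree is C-F (10); add C.
Vertex order: E, D, B, F, A, C. The 5th vertex is A.

A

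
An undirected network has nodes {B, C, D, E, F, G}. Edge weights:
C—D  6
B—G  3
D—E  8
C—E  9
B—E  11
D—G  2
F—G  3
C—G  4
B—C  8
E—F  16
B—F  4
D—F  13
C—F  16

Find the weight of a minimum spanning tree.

20

Prim, starting at F.
Step 1: cheapest edge leaving the tree is F—G (3); add G.
Step 2: cheapest edge leaving the tree is D—G (2); add D.
Step 3: cheapest edge leaving the tree is B—G (3); add B.
Step 4: cheapest edge leaving the tree is C—G (4); add C.
Step 5: cheapest edge leaving the tree is D—E (8); add E.
MST edges: F—G, D—G, B—G, C—G, D—E; total weight 3+2+3+4+8 = 20.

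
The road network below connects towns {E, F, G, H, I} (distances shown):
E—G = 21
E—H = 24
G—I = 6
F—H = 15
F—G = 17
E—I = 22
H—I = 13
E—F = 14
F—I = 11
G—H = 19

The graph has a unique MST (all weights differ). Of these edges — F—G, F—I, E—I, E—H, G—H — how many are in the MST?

Kruskal: consider edges lightest-first.
G—I (6): add — endpoints in different components.
F—I (11): add — endpoints in different components.
H—I (13): add — endpoints in different components.
E—F (14): add — endpoints in different components.
MST edge set: {G—I, F—I, H—I, E—F}.
Of the listed edges, {F—I} are in the MST → 1.

1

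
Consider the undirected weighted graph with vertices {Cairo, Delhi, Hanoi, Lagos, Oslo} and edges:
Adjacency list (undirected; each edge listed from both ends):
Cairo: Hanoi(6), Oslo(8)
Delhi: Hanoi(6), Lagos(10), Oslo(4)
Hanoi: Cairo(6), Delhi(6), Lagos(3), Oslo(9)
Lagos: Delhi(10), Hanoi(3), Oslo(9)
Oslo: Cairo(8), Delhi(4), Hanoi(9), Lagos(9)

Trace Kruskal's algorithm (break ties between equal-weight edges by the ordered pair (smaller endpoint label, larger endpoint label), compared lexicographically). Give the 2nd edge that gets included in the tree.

Delhi-Oslo

Kruskal's algorithm — process edges by increasing weight (ties by edge label):
Hanoi Lagos (3): add — endpoints in different components.
Delhi Oslo (4): add — endpoints in different components.
Cairo Hanoi (6): add — endpoints in different components.
Delhi Hanoi (6): add — endpoints in different components.
The 2nd edge added is Delhi Oslo.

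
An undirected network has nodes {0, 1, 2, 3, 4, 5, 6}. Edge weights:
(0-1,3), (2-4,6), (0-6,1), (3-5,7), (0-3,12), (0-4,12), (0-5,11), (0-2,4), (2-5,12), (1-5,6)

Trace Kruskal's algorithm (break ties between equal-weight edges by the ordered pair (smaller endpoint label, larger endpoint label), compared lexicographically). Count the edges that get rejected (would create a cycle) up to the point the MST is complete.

0

Kruskal's algorithm — process edges by increasing weight (ties by edge label):
0-6 (1): add — endpoints in different components.
0-1 (3): add — endpoints in different components.
0-2 (4): add — endpoints in different components.
1-5 (6): add — endpoints in different components.
2-4 (6): add — endpoints in different components.
3-5 (7): add — endpoints in different components.
Edges rejected before the tree was complete: 0.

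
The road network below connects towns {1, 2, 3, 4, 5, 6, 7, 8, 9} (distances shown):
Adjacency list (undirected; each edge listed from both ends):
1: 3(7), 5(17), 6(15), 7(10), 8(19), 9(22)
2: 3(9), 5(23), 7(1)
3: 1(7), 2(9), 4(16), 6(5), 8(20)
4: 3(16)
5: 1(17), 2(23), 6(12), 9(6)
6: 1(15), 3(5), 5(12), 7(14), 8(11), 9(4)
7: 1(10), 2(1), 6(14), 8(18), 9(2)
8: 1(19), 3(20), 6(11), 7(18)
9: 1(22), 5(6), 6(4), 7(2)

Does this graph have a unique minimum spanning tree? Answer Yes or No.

Yes

Kruskal's algorithm — process edges by increasing weight (ties by edge label):
2–7 (1): add — endpoints in different components.
7–9 (2): add — endpoints in different components.
6–9 (4): add — endpoints in different components.
3–6 (5): add — endpoints in different components.
5–9 (6): add — endpoints in different components.
1–3 (7): add — endpoints in different components.
2–3 (9): skip — 2 and 3 already connected.
1–7 (10): skip — 1 and 7 already connected.
6–8 (11): add — endpoints in different components.
5–6 (12): skip — 5 and 6 already connected.
6–7 (14): skip — 6 and 7 already connected.
1–6 (15): skip — 1 and 6 already connected.
3–4 (16): add — endpoints in different components.
Every non-tree edge has weight strictly greater than the heaviest edge on the tree path between its endpoints, so the MST is unique.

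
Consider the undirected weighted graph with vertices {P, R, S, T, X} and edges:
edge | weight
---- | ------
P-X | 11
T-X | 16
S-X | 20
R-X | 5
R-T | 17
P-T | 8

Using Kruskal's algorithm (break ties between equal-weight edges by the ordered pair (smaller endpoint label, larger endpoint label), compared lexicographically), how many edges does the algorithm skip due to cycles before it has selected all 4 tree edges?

2

Kruskal's algorithm — process edges by increasing weight (ties by edge label):
R-X (5): add — endpoints in different components.
P-T (8): add — endpoints in different components.
P-X (11): add — endpoints in different components.
T-X (16): skip — T and X already connected.
R-T (17): skip — T and R already connected.
S-X (20): add — endpoints in different components.
Edges rejected before the tree was complete: 2.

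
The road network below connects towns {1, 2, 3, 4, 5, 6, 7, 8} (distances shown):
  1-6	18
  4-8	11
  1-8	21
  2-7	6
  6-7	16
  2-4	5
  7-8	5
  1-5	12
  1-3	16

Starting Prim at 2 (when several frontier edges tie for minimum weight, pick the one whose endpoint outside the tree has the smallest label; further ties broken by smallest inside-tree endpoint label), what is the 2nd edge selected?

Prim's algorithm from 2:
Step 1: cheapest edge leaving the tree is 2-4 (5); add 4.
Step 2: cheapest edge leaving the tree is 2-7 (6); add 7.
Step 3: cheapest edge leaving the tree is 7-8 (5); add 8.
Step 4: cheapest edge leaving the tree is 6-7 (16); add 6.
Step 5: cheapest edge leaving the tree is 1-6 (18); add 1.
Step 6: cheapest edge leaving the tree is 1-5 (12); add 5.
Step 7: cheapest edge leaving the tree is 1-3 (16); add 3.
The 2nd edge added is 2-7.

2-7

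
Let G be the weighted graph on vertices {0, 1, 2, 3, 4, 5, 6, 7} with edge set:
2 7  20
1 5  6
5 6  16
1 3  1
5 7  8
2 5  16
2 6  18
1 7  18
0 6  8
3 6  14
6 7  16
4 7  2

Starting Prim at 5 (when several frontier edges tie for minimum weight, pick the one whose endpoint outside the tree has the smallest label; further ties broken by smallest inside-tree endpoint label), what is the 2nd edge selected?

Prim, starting at 5.
Step 1: frontier [1 5 6, 5 7 8, 2 5 16, 5 6 16] → take 1 5 (6); add 1.
Step 2: frontier [1 3 1, 1 7 18, 5 7 8, 2 5 16, 5 6 16] → take 1 3 (1); add 3.
Step 3: frontier [1 7 18, 3 6 14, 5 7 8, 2 5 16, 5 6 16] → take 5 7 (8); add 7.
Step 4: frontier [3 6 14, 2 5 16, 5 6 16, 4 7 2, 6 7 16, 2 7 20] → take 4 7 (2); add 4.
Step 5: frontier [3 6 14, 2 5 16, 5 6 16, 6 7 16, 2 7 20] → take 3 6 (14); add 6.
Step 6: frontier [2 5 16, 0 6 8, 2 6 18, 2 7 20] → take 0 6 (8); add 0.
Step 7: frontier [2 5 16, 2 6 18, 2 7 20] → take 2 5 (16); add 2.
The 2nd edge added is 1 3.

1-3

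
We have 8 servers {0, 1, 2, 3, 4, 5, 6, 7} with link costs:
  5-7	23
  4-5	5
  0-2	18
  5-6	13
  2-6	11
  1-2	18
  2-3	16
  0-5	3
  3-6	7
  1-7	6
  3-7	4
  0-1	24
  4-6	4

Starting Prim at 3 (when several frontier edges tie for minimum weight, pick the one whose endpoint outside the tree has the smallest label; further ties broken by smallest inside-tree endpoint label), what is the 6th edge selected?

Prim's algorithm from 3:
Step 1: cheapest edge leaving the tree is 3-7 (4); add 7.
Step 2: cheapest edge leaving the tree is 1-7 (6); add 1.
Step 3: cheapest edge leaving the tree is 3-6 (7); add 6.
Step 4: cheapest edge leaving the tree is 4-6 (4); add 4.
Step 5: cheapest edge leaving the tree is 4-5 (5); add 5.
Step 6: cheapest edge leaving the tree is 0-5 (3); add 0.
Step 7: cheapest edge leaving the tree is 2-6 (11); add 2.
The 6th edge added is 0-5.

0-5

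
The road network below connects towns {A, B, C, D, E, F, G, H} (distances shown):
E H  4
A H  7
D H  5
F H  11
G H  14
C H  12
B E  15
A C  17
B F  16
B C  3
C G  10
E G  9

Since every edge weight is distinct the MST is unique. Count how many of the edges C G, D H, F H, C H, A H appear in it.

Kruskal's algorithm — process edges by increasing weight (ties by edge label):
B C (3): add — endpoints in different components.
E H (4): add — endpoints in different components.
D H (5): add — endpoints in different components.
A H (7): add — endpoints in different components.
E G (9): add — endpoints in different components.
C G (10): add — endpoints in different components.
F H (11): add — endpoints in different components.
MST edge set: {B C, E H, D H, A H, E G, C G, F H}.
Of the listed edges, {C G, D H, F H, A H} are in the MST → 4.

4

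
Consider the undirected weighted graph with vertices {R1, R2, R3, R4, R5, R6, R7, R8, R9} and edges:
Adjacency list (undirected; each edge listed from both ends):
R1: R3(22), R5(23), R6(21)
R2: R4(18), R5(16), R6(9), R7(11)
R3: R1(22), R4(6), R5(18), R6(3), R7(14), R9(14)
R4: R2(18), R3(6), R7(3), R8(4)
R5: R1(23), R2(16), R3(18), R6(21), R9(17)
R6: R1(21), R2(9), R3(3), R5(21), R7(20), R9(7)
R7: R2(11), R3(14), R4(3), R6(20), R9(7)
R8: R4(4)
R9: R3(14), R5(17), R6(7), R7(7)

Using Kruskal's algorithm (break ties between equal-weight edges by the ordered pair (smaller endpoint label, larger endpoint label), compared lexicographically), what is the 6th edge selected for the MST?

R2-R6

Kruskal's algorithm — process edges by increasing weight (ties by edge label):
R3 R6 (3): add — endpoints in different components.
R4 R7 (3): add — endpoints in different components.
R4 R8 (4): add — endpoints in different components.
R3 R4 (6): add — endpoints in different components.
R6 R9 (7): add — endpoints in different components.
R7 R9 (7): skip — R7 and R9 already connected.
R2 R6 (9): add — endpoints in different components.
R2 R7 (11): skip — R7 and R2 already connected.
R3 R7 (14): skip — R3 and R7 already connected.
R3 R9 (14): skip — R3 and R9 already connected.
R2 R5 (16): add — endpoints in different components.
R5 R9 (17): skip — R5 and R9 already connected.
R2 R4 (18): skip — R4 and R2 already connected.
R3 R5 (18): skip — R5 and R3 already connected.
R6 R7 (20): skip — R7 and R6 already connected.
R1 R6 (21): add — endpoints in different components.
The 6th edge added is R2 R6.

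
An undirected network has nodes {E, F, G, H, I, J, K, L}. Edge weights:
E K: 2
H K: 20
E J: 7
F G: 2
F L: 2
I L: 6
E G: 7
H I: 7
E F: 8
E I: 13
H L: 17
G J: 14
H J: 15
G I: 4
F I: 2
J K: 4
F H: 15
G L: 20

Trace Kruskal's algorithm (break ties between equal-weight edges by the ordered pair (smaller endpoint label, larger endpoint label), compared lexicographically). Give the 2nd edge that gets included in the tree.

Kruskal's algorithm — process edges by increasing weight (ties by edge label):
E K (2): add — endpoints in different components.
F G (2): add — endpoints in different components.
F I (2): add — endpoints in different components.
F L (2): add — endpoints in different components.
G I (4): skip — G and I already connected.
J K (4): add — endpoints in different components.
I L (6): skip — I and L already connected.
E G (7): add — endpoints in different components.
E J (7): skip — E and J already connected.
H I (7): add — endpoints in different components.
The 2nd edge added is F G.

F-G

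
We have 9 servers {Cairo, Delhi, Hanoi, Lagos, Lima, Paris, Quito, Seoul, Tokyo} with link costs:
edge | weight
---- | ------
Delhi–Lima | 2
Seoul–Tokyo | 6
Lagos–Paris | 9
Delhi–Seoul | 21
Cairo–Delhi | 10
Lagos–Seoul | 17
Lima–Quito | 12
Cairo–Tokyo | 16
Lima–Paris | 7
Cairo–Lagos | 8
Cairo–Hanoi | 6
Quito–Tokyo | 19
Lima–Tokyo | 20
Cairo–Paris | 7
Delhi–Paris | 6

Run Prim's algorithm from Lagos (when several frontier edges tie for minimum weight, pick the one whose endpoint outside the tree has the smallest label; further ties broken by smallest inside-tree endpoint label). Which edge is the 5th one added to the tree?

Prim, starting at Lagos.
Step 1: cheapest edge leaving the tree is Cairo–Lagos (8); add Cairo.
Step 2: cheapest edge leaving the tree is Cairo–Hanoi (6); add Hanoi.
Step 3: cheapest edge leaving the tree is Cairo–Paris (7); add Paris.
Step 4: cheapest edge leaving the tree is Delhi–Paris (6); add Delhi.
Step 5: cheapest edge leaving the tree is Delhi–Lima (2); add Lima.
Step 6: cheapest edge leaving the tree is Lima–Quito (12); add Quito.
Step 7: cheapest edge leaving the tree is Cairo–Tokyo (16); add Tokyo.
Step 8: cheapest edge leaving the tree is Seoul–Tokyo (6); add Seoul.
The 5th edge added is Delhi–Lima.

Delhi-Lima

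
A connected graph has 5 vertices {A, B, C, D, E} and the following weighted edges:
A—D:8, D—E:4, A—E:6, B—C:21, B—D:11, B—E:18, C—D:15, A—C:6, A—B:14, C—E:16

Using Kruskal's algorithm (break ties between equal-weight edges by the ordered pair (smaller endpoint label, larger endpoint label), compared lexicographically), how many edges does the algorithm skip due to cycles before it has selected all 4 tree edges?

Kruskal: consider edges lightest-first.
D—E (4): add. Components now {A} {B} {C} {D,E}
A—C (6): add. Components now {A,C} {B} {D,E}
A—E (6): add. Components now {A,C,D,E} {B}
A—D (8): skip — A and D already connected.
B—D (11): add. Components now {A,B,C,D,E}
Edges rejected before the tree was complete: 1.

1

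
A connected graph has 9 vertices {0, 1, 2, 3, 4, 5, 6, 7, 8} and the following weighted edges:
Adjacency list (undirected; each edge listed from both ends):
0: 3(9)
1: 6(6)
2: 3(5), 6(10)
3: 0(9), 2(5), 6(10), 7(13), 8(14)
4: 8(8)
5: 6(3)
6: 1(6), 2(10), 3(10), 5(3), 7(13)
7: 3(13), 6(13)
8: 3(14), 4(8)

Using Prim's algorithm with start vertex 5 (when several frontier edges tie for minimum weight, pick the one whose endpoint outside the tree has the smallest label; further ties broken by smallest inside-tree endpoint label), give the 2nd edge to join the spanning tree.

1-6

Grow the tree from 5 using Prim:
Step 1: frontier [5 6 3] → take 5 6 (3); add 6.
Step 2: frontier [1 6 6, 2 6 10, 3 6 10, 6 7 13] → take 1 6 (6); add 1.
Step 3: frontier [2 6 10, 3 6 10, 6 7 13] → take 2 6 (10); add 2.
Step 4: frontier [2 3 5, 3 6 10, 6 7 13] → take 2 3 (5); add 3.
Step 5: frontier [0 3 9, 3 7 13, 3 8 14, 6 7 13] → take 0 3 (9); add 0.
Step 6: frontier [3 7 13, 3 8 14, 6 7 13] → take 3 7 (13); add 7.
Step 7: frontier [3 8 14] → take 3 8 (14); add 8.
Step 8: frontier [4 8 8] → take 4 8 (8); add 4.
The 2nd edge added is 1 6.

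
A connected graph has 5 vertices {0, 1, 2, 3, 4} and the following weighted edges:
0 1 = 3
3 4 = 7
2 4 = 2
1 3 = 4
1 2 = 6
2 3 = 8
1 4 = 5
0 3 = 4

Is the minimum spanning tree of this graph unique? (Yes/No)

No

Kruskal's algorithm — process edges by increasing weight (ties by edge label):
2 4 (2): add. Components now {0} {1} {2,4} {3}
0 1 (3): add. Components now {0,1} {2,4} {3}
0 3 (4): add. Components now {0,1,3} {2,4}
1 3 (4): skip — 1 and 3 already connected.
1 4 (5): add. Components now {0,1,2,3,4}
Non-tree edge 1 3 has weight 4, equal to the heaviest edge on its tree cycle — swapping gives another MST of the same weight. Not unique.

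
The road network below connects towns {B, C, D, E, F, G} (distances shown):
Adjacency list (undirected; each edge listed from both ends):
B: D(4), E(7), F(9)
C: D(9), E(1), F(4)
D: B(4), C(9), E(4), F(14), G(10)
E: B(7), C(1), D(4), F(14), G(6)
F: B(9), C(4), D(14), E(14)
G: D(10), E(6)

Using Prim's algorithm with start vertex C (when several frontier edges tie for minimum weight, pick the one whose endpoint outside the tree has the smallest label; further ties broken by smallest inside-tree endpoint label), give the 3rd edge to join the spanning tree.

B-D

Prim, starting at C.
Step 1: frontier [C—E 1, C—F 4, C—D 9] → take C—E (1); add E.
Step 2: frontier [C—F 4, C—D 9, D—E 4, E—G 6, B—E 7, E—F 14] → take D—E (4); add D.
Step 3: frontier [C—F 4, B—D 4, D—G 10, D—F 14, E—G 6, B—E 7, E—F 14] → take B—D (4); add B.
Step 4: frontier [B—F 9, C—F 4, D—G 10, D—F 14, E—G 6, E—F 14] → take C—F (4); add F.
Step 5: frontier [D—G 10, E—G 6] → take E—G (6); add G.
The 3rd edge added is B—D.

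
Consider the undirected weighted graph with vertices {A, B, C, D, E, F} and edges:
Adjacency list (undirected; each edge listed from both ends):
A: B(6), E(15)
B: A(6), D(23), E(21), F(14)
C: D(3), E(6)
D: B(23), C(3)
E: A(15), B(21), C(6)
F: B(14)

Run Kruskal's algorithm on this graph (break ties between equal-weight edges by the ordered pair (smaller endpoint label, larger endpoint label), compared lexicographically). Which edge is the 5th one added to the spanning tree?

Kruskal's algorithm — process edges by increasing weight (ties by edge label):
C—D (3): add — endpoints in different components.
A—B (6): add — endpoints in different components.
C—E (6): add — endpoints in different components.
B—F (14): add — endpoints in different components.
A—E (15): add — endpoints in different components.
The 5th edge added is A—E.

A-E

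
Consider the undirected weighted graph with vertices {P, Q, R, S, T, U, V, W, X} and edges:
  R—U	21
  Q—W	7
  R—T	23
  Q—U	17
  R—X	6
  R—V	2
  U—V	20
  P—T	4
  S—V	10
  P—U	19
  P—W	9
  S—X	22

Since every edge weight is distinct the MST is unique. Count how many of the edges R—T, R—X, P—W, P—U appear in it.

Kruskal: consider edges lightest-first.
R—V (2): add — endpoints in different components.
P—T (4): add — endpoints in different components.
R—X (6): add — endpoints in different components.
Q—W (7): add — endpoints in different components.
P—W (9): add — endpoints in different components.
S—V (10): add — endpoints in different components.
Q—U (17): add — endpoints in different components.
P—U (19): skip — U and P already connected.
U—V (20): add — endpoints in different components.
MST edge set: {R—V, P—T, R—X, Q—W, P—W, S—V, Q—U, U—V}.
Of the listed edges, {R—X, P—W} are in the MST → 2.

2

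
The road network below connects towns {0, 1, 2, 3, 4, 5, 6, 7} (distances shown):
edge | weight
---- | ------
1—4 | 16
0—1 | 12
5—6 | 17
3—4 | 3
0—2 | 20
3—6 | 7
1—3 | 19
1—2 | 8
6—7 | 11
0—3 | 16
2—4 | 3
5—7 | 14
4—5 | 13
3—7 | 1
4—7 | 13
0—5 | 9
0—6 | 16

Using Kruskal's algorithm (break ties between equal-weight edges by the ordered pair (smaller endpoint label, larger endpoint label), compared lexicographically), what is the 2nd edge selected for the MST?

Sort edges by weight, then run Kruskal:
3—7 (1): add — endpoints in different components.
2—4 (3): add — endpoints in different components.
3—4 (3): add — endpoints in different components.
3—6 (7): add — endpoints in different components.
1—2 (8): add — endpoints in different components.
0—5 (9): add — endpoints in different components.
6—7 (11): skip — 6 and 7 already connected.
0—1 (12): add — endpoints in different components.
The 2nd edge added is 2—4.

2-4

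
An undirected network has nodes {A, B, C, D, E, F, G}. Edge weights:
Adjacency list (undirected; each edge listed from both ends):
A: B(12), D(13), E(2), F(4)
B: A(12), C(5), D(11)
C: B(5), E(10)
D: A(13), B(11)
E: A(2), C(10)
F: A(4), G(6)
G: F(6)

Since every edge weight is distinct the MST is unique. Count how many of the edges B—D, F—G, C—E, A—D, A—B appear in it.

3

Kruskal: consider edges lightest-first.
A—E (2): add. Components now {A,E} {B} {C} {D} {F} {G}
A—F (4): add. Components now {A,E,F} {B} {C} {D} {G}
B—C (5): add. Components now {A,E,F} {B,C} {D} {G}
F—G (6): add. Components now {A,E,F,G} {B,C} {D}
C—E (10): add. Components now {A,B,C,E,F,G} {D}
B—D (11): add. Components now {A,B,C,D,E,F,G}
MST edge set: {A—E, A—F, B—C, F—G, C—E, B—D}.
Of the listed edges, {B—D, F—G, C—E} are in the MST → 3.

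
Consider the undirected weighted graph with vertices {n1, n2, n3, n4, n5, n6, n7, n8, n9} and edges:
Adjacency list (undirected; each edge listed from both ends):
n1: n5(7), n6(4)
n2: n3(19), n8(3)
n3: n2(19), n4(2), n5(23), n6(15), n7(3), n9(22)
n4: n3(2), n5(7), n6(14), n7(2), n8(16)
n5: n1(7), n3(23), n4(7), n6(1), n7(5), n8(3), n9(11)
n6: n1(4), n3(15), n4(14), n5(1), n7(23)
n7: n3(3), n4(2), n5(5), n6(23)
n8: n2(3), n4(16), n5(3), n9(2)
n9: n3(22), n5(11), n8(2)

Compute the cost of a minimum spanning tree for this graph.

Kruskal's algorithm — process edges by increasing weight (ties by edge label):
n5—n6 (1): add — endpoints in different components.
n3—n4 (2): add — endpoints in different components.
n4—n7 (2): add — endpoints in different components.
n8—n9 (2): add — endpoints in different components.
n2—n8 (3): add — endpoints in different components.
n3—n7 (3): skip — n7 and n3 already connected.
n5—n8 (3): add — endpoints in different components.
n1—n6 (4): add — endpoints in different components.
n5—n7 (5): add — endpoints in different components.
MST edges: n5—n6, n3—n4, n4—n7, n8—n9, n2—n8, n5—n8, n1—n6, n5—n7; total weight 1+2+2+2+3+3+4+5 = 22.

22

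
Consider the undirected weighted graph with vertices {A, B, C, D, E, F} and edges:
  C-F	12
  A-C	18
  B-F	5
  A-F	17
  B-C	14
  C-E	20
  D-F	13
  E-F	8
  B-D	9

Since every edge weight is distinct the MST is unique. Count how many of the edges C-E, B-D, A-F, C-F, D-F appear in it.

Kruskal: consider edges lightest-first.
B-F (5): add — endpoints in different components.
E-F (8): add — endpoints in different components.
B-D (9): add — endpoints in different components.
C-F (12): add — endpoints in different components.
D-F (13): skip — D and F already connected.
B-C (14): skip — B and C already connected.
A-F (17): add — endpoints in different components.
MST edge set: {B-F, E-F, B-D, C-F, A-F}.
Of the listed edges, {B-D, A-F, C-F} are in the MST → 3.

3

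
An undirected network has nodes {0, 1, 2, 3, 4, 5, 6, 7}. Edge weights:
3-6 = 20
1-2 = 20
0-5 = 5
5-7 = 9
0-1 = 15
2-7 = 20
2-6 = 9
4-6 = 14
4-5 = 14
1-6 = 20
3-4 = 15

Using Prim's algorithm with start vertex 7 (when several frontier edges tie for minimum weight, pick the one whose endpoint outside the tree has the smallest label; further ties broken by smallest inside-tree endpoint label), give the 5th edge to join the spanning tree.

2-6

Prim, starting at 7.
Step 1: frontier [5-7 9, 2-7 20] → take 5-7 (9); add 5.
Step 2: frontier [0-5 5, 4-5 14, 2-7 20] → take 0-5 (5); add 0.
Step 3: frontier [0-1 15, 4-5 14, 2-7 20] → take 4-5 (14); add 4.
Step 4: frontier [0-1 15, 4-6 14, 3-4 15, 2-7 20] → take 4-6 (14); add 6.
Step 5: frontier [0-1 15, 3-4 15, 2-6 9, 1-6 20, 3-6 20, 2-7 20] → take 2-6 (9); add 2.
Step 6: frontier [0-1 15, 1-2 20, 3-4 15, 1-6 20, 3-6 20] → take 0-1 (15); add 1.
Step 7: frontier [3-4 15, 3-6 20] → take 3-4 (15); add 3.
The 5th edge added is 2-6.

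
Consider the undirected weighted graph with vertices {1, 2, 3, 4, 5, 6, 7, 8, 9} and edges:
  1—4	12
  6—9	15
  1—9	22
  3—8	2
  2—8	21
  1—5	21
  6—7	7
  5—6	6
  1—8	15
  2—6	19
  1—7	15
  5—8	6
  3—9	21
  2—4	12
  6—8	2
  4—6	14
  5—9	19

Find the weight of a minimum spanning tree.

70

Prim, starting at 7.
Step 1: cheapest edge leaving the tree is 6—7 (7); add 6.
Step 2: cheapest edge leaving the tree is 6—8 (2); add 8.
Step 3: cheapest edge leaving the tree is 3—8 (2); add 3.
Step 4: cheapest edge leaving the tree is 5—6 (6); add 5.
Step 5: cheapest edge leaving the tree is 4—6 (14); add 4.
Step 6: cheapest edge leaving the tree is 1—4 (12); add 1.
Step 7: cheapest edge leaving the tree is 2—4 (12); add 2.
Step 8: cheapest edge leaving the tree is 6—9 (15); add 9.
MST edges: 6—7, 6—8, 3—8, 5—6, 4—6, 1—4, 2—4, 6—9; total weight 7+2+2+6+14+12+12+15 = 70.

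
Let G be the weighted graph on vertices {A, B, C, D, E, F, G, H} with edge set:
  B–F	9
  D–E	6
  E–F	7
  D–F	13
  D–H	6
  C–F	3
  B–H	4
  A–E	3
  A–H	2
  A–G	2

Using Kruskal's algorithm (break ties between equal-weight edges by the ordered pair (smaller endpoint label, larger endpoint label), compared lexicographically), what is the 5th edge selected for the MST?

B-H

Sort edges by weight, then run Kruskal:
A–G (2): add — endpoints in different components.
A–H (2): add — endpoints in different components.
A–E (3): add — endpoints in different components.
C–F (3): add — endpoints in different components.
B–H (4): add — endpoints in different components.
D–E (6): add — endpoints in different components.
D–H (6): skip — D and H already connected.
E–F (7): add — endpoints in different components.
The 5th edge added is B–H.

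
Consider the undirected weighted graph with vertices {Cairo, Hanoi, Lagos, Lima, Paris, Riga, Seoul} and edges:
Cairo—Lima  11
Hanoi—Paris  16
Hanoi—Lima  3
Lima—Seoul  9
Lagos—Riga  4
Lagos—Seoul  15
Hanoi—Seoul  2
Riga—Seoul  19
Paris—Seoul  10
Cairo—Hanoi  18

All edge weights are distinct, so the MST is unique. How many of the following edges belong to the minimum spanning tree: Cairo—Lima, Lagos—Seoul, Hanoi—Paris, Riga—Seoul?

2

Sort edges by weight, then run Kruskal:
Hanoi—Seoul (2): add — endpoints in different components.
Hanoi—Lima (3): add — endpoints in different components.
Lagos—Riga (4): add — endpoints in different components.
Lima—Seoul (9): skip — Lima and Seoul already connected.
Paris—Seoul (10): add — endpoints in different components.
Cairo—Lima (11): add — endpoints in different components.
Lagos—Seoul (15): add — endpoints in different components.
MST edge set: {Hanoi—Seoul, Hanoi—Lima, Lagos—Riga, Paris—Seoul, Cairo—Lima, Lagos—Seoul}.
Of the listed edges, {Cairo—Lima, Lagos—Seoul} are in the MST → 2.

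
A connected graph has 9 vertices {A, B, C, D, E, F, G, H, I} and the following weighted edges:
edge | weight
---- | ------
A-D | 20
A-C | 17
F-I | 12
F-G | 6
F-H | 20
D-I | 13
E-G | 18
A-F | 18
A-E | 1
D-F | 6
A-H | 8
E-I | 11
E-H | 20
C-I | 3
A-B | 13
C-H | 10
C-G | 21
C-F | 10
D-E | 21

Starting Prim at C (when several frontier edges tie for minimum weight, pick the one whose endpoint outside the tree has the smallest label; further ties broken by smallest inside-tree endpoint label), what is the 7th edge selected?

A-E

Prim, starting at C.
Step 1: cheapest edge leaving the tree is C-I (3); add I.
Step 2: cheapest edge leaving the tree is C-F (10); add F.
Step 3: cheapest edge leaving the tree is D-F (6); add D.
Step 4: cheapest edge leaving the tree is F-G (6); add G.
Step 5: cheapest edge leaving the tree is C-H (10); add H.
Step 6: cheapest edge leaving the tree is A-H (8); add A.
Step 7: cheapest edge leaving the tree is A-E (1); add E.
Step 8: cheapest edge leaving the tree is A-B (13); add B.
The 7th edge added is A-E.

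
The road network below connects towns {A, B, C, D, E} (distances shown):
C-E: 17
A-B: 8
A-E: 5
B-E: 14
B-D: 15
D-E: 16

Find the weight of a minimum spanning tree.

45

Kruskal: consider edges lightest-first.
A-E (5): add — endpoints in different components.
A-B (8): add — endpoints in different components.
B-E (14): skip — B and E already connected.
B-D (15): add — endpoints in different components.
D-E (16): skip — D and E already connected.
C-E (17): add — endpoints in different components.
MST edges: A-E, A-B, B-D, C-E; total weight 5+8+15+17 = 45.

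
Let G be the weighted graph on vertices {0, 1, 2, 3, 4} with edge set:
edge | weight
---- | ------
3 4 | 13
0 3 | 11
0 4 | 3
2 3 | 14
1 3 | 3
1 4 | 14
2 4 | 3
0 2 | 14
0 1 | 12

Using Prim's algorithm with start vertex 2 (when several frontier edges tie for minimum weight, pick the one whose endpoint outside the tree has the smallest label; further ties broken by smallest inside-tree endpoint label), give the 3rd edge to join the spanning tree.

0-3

Prim, starting at 2.
Step 1: frontier [2 4 3, 0 2 14, 2 3 14] → take 2 4 (3); add 4.
Step 2: frontier [0 2 14, 2 3 14, 0 4 3, 3 4 13, 1 4 14] → take 0 4 (3); add 0.
Step 3: frontier [0 3 11, 0 1 12, 2 3 14, 3 4 13, 1 4 14] → take 0 3 (11); add 3.
Step 4: frontier [0 1 12, 1 3 3, 1 4 14] → take 1 3 (3); add 1.
The 3rd edge added is 0 3.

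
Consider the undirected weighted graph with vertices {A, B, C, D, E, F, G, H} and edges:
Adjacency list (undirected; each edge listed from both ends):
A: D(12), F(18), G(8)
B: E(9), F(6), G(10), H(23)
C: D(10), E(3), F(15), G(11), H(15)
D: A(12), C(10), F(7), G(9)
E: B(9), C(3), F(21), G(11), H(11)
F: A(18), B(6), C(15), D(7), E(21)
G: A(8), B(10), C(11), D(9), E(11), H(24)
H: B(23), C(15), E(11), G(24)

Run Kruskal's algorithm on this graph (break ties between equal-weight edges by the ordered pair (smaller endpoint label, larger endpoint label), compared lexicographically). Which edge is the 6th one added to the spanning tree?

D-G

Sort edges by weight, then run Kruskal:
C-E (3): add — endpoints in different components.
B-F (6): add — endpoints in different components.
D-F (7): add — endpoints in different components.
A-G (8): add — endpoints in different components.
B-E (9): add — endpoints in different components.
D-G (9): add — endpoints in different components.
B-G (10): skip — B and G already connected.
C-D (10): skip — C and D already connected.
C-G (11): skip — C and G already connected.
E-G (11): skip — E and G already connected.
E-H (11): add — endpoints in different components.
The 6th edge added is D-G.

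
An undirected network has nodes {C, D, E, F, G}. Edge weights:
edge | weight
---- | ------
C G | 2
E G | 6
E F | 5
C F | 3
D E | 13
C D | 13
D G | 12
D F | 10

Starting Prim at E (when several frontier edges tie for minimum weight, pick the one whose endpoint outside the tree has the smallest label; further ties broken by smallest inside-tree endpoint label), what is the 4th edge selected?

Prim, starting at E.
Step 1: cheapest edge leaving the tree is E F (5); add F.
Step 2: cheapest edge leaving the tree is C F (3); add C.
Step 3: cheapest edge leaving the tree is C G (2); add G.
Step 4: cheapest edge leaving the tree is D F (10); add D.
The 4th edge added is D F.

D-F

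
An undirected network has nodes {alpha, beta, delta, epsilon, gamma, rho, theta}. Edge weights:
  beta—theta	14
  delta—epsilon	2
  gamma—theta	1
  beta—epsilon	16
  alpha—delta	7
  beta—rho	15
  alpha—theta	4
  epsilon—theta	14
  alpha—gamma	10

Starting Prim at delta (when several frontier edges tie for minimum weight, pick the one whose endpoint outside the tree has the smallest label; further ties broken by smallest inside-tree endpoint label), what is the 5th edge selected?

Prim's algorithm from delta:
Step 1: frontier [delta—epsilon 2, alpha—delta 7] → take delta—epsilon (2); add epsilon.
Step 2: frontier [alpha—delta 7, epsilon—theta 14, beta—epsilon 16] → take alpha—delta (7); add alpha.
Step 3: frontier [alpha—theta 4, alpha—gamma 10, epsilon—theta 14, beta—epsilon 16] → take alpha—theta (4); add theta.
Step 4: frontier [alpha—gamma 10, beta—epsilon 16, gamma—theta 1, beta—theta 14] → take gamma—theta (1); add gamma.
Step 5: frontier [beta—epsilon 16, beta—theta 14] → take beta—theta (14); add beta.
Step 6: frontier [beta—rho 15] → take beta—rho (15); add rho.
The 5th edge added is beta—theta.

beta-theta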